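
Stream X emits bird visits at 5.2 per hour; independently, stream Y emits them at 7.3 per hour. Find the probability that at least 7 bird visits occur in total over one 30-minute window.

0.4338

Independent Poisson processes superpose: combined rate λ = 5.2 + 7.3 = 12.5 per hour.
Over the interval, μ = 12.5 × 0.5 = 6.25 (a 30-minute window = 0.5 hours).
P(N ≥ 7) = 1 − P(N ≤ 6) ≈ 0.4338.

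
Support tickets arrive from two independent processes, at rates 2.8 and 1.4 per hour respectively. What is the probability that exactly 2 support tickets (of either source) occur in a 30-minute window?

0.2700

Independent Poisson processes superpose: combined rate λ = 2.8 + 1.4 = 4.2 per hour.
Over the interval, μ = 4.2 × 0.5 = 2.1 (a 30-minute window = 0.5 hours).
P(N = 2) = e^(−2.1) · 2.1^2/2! ≈ 0.2700.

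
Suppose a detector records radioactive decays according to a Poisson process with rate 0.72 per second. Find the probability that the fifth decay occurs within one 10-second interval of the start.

Over the interval, μ = 0.72 × 10 = 7.2 (a 10-second interval = 10 seconds).
The fifth arrival falls in the interval iff at least 5 events occur there: P(S_5 ≤ t) = P(N ≥ 5) = 1 − P(N ≤ 4) ≈ 0.8445.

0.8445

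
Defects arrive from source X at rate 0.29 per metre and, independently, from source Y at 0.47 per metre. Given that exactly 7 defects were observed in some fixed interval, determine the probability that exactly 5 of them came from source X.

Given the total, each event is independently from source X with probability p = λ_X/(λ_X+λ_Y) = 0.29/0.76 ≈ 0.3816.
So K ~ Binomial(7, 0.29/0.76): P(K = 5) = C(7,5) · (0.29/0.76)^5 · (0.47/0.76)^2 ≈ 0.0650.

0.0650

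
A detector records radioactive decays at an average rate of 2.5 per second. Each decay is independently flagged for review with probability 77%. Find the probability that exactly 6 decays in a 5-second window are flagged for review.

Thinning: the decays that are flagged for review themselves form a Poisson process with rate 0.77 × 2.5 = 1.925 per second.
Over the interval, μ = 1.925 × 5 = 9.625 (a 5-second window = 5 seconds).
P(N = 6) = e^(−9.625) · 9.625^6/6! ≈ 0.0729.

0.0729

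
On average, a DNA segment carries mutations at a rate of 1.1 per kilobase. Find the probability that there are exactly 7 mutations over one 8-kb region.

Over the interval, μ = 1.1 × 8 = 8.8 (an 8-kb region = 8 kilobases).
P(N = 7) = e^(−μ) μ^7/7! = e^(−8.8) · 8.8^7/5040 ≈ 0.1222.

0.1222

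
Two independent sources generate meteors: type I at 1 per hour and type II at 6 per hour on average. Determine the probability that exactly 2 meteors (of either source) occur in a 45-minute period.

Independent Poisson processes superpose: combined rate λ = 1 + 6 = 7 per hour.
Over the interval, μ = 7 × 0.75 = 5.25 (a 45-minute period = 0.75 hours).
P(N = 2) = e^(−5.25) · 5.25^2/2! ≈ 0.0723.

0.0723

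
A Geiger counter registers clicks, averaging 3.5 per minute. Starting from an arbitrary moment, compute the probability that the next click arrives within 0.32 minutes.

Inter-arrival times are exponential with rate λ = 3.5 per minute.
P(T ≤ 0.32) = 1 − e^(−λt) = 1 − e^(−3.5 × 0.32) = 1 − e^(−1.12) ≈ 0.6737.

0.6737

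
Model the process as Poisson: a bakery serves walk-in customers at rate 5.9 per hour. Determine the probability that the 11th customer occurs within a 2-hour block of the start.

0.6315

Over the interval, μ = 5.9 × 2 = 11.8 (a 2-hour block = 2 hours).
The 11th arrival falls in the interval iff at least 11 events occur there: P(S_11 ≤ t) = P(N ≥ 11) = 1 − P(N ≤ 10) ≈ 0.6315.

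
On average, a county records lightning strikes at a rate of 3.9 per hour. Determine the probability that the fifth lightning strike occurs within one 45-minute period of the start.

Over the interval, μ = 3.9 × 0.75 = 2.925 (a 45-minute period = 0.75 hours).
The fifth arrival falls in the interval iff at least 5 events occur there: P(S_5 ≤ t) = P(N ≥ 5) = 1 − P(N ≤ 4) ≈ 0.1723.

0.1723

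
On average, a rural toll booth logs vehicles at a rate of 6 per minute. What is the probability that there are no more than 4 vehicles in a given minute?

With mean μ = 6 per minute,
P(N ≤ 4) = Σ_{j=0}^{4} e^(−μ) μ^j/j! ≈ 0.2851.

0.2851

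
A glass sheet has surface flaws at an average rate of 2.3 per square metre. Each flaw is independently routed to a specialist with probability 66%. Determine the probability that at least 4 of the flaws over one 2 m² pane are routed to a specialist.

0.3608

Thinning: the flaws that are routed to a specialist themselves form a Poisson process with rate 0.66 × 2.3 = 1.518 per square metre.
Over the interval, μ = 1.518 × 2 = 3.036 (a 2 m² pane = 2 square metres).
P(N ≥ 4) = 1 − P(N ≤ 3) ≈ 0.3608.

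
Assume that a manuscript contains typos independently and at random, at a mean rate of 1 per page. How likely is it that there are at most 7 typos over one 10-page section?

Over the interval, μ = 1 × 10 = 10 (a 10-page section = 10 pages).
P(N ≤ 7) = Σ_{j=0}^{7} e^(−μ) μ^j/j! ≈ 0.2202.

0.2202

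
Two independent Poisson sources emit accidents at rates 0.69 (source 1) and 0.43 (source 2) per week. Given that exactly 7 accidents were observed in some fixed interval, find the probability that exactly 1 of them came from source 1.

0.0138

Given the total, each event is independently from source 1 with probability p = λ_1/(λ_1+λ_2) = 0.69/1.12 ≈ 0.6161.
So K ~ Binomial(7, 0.69/1.12): P(K = 1) = C(7,1) · (0.69/1.12)^1 · (0.43/1.12)^6 ≈ 0.0138.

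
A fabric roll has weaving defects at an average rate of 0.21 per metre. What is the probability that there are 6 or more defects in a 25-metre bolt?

0.4278

Over the interval, μ = 0.21 × 25 = 5.25 (a 25-metre bolt = 25 metres).
P(N ≥ 6) = 1 − P(N ≤ 5) = 1 − Σ_{j=0}^{5} e^(−μ) μ^j/j! ≈ 0.4278.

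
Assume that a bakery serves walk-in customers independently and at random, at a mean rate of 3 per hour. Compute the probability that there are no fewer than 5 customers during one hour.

0.1847

With mean μ = 3 per hour,
P(N ≥ 5) = 1 − P(N ≤ 4) = 1 − Σ_{j=0}^{4} e^(−μ) μ^j/j! ≈ 0.1847.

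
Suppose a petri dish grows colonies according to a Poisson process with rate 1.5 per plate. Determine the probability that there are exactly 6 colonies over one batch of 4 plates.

0.1606

Over the interval, μ = 1.5 × 4 = 6 (a batch of 4 plates = 4 plates).
P(N = 6) = e^(−μ) μ^6/6! = e^(−6) · 6^6/720 ≈ 0.1606.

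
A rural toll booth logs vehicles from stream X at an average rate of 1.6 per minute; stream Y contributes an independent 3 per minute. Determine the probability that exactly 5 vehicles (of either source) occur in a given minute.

Independent Poisson processes superpose: combined rate λ = 1.6 + 3 = 4.6 per minute.
So μ = 4.6.
P(N = 5) = e^(−4.6) · 4.6^5/5! ≈ 0.1725.

0.1725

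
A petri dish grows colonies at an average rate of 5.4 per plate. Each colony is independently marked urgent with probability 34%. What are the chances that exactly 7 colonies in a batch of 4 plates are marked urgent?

Thinning: the colonies that are marked urgent themselves form a Poisson process with rate 0.34 × 5.4 = 1.836 per plate.
Over the interval, μ = 1.836 × 4 = 7.344 (a batch of 4 plates = 4 plates).
P(N = 7) = e^(−7.344) · 7.344^7/7! ≈ 0.1478.

0.1478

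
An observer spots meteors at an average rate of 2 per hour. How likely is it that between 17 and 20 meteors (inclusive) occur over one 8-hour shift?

Over the interval, μ = 2 × 8 = 16 (an 8-hour shift = 8 hours).
P(17 ≤ N ≤ 20) = Σ_{j=17}^{20} e^(−16) · 16^j/j! ≈ 0.3022.

0.3022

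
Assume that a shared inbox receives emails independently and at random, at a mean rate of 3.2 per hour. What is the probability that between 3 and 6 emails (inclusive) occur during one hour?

With mean μ = 3.2 per hour,
P(3 ≤ N ≤ 6) = Σ_{j=3}^{6} e^(−3.2) · 3.2^j/j! ≈ 0.5755.

0.5755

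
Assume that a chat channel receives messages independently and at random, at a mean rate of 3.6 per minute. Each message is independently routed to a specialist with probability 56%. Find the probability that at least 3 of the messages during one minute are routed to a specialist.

0.3277

Thinning: the messages that are routed to a specialist themselves form a Poisson process with rate 0.56 × 3.6 = 2.016 per minute.
So μ = 2.016.
P(N ≥ 3) = 1 − P(N ≤ 2) ≈ 0.3277.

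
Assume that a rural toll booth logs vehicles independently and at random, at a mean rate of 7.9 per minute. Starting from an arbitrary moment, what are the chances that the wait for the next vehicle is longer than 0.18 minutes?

The wait for the next event is exponential with rate λ = 7.9 per minute.
P(T > 0.18) = e^(−λt) = e^(−7.9 × 0.18) = e^(−1.422) ≈ 0.2412.

0.2412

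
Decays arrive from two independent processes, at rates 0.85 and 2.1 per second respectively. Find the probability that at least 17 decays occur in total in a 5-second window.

Independent Poisson processes superpose: combined rate λ = 0.85 + 2.1 = 2.95 per second.
Over the interval, μ = 2.95 × 5 = 14.75 (a 5-second window = 5 seconds).
P(N ≥ 17) = 1 − P(N ≤ 16) ≈ 0.3121.

0.3121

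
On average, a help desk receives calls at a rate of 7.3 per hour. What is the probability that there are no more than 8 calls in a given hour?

0.6892

With mean μ = 7.3 per hour,
P(N ≤ 8) = Σ_{j=0}^{8} e^(−μ) μ^j/j! ≈ 0.6892.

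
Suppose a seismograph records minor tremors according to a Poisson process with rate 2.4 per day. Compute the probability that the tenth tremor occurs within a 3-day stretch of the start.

0.1904

Over the interval, μ = 2.4 × 3 = 7.2 (a 3-day stretch = 3 days).
The tenth arrival falls in the interval iff at least 10 events occur there: P(S_10 ≤ t) = P(N ≥ 10) = 1 − P(N ≤ 9) ≈ 0.1904.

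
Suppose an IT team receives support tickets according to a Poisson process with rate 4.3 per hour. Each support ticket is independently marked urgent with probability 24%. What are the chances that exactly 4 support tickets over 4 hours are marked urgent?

0.1950

Thinning: the support tickets that are marked urgent themselves form a Poisson process with rate 0.24 × 4.3 = 1.032 per hour.
Over the interval, μ = 1.032 × 4 = 4.128 (4 hours).
P(N = 4) = e^(−4.128) · 4.128^4/4! ≈ 0.1950.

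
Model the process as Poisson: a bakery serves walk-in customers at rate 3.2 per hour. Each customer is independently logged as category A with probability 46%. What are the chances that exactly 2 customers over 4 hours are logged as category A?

0.0481

Thinning: the customers that are logged as category A themselves form a Poisson process with rate 0.46 × 3.2 = 1.472 per hour.
Over the interval, μ = 1.472 × 4 = 5.888 (4 hours).
P(N = 2) = e^(−5.888) · 5.888^2/2! ≈ 0.0481.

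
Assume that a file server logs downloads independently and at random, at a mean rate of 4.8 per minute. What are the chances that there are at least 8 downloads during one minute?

With mean μ = 4.8 per minute,
P(N ≥ 8) = 1 − P(N ≤ 7) = 1 − Σ_{j=0}^{7} e^(−μ) μ^j/j! ≈ 0.1133.

0.1133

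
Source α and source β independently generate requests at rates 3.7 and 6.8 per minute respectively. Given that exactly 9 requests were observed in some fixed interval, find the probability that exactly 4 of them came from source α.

Given the total, each event is independently from source α with probability p = λ_α/(λ_α+λ_β) = 3.7/10.5 ≈ 0.3524.
So K ~ Binomial(9, 3.7/10.5): P(K = 4) = C(9,4) · (3.7/10.5)^4 · (6.8/10.5)^5 ≈ 0.2213.

0.2213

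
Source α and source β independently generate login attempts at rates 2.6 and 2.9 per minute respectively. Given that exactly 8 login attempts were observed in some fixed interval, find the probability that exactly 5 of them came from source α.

0.1938

Given the total, each event is independently from source α with probability p = λ_α/(λ_α+λ_β) = 2.6/5.5 ≈ 0.4727.
So K ~ Binomial(8, 2.6/5.5): P(K = 5) = C(8,5) · (2.6/5.5)^5 · (2.9/5.5)^3 ≈ 0.1938.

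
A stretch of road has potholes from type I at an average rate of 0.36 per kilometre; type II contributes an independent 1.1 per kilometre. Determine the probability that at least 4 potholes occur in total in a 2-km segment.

Independent Poisson processes superpose: combined rate λ = 0.36 + 1.1 = 1.46 per kilometre.
Over the interval, μ = 1.46 × 2 = 2.92 (a 2-km segment = 2 kilometres).
P(N ≥ 4) = 1 − P(N ≤ 3) ≈ 0.3349.

0.3349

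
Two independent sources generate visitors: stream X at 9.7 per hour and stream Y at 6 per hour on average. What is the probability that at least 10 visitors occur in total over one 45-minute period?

Independent Poisson processes superpose: combined rate λ = 9.7 + 6 = 15.7 per hour.
Over the interval, μ = 15.7 × 0.75 = 11.775 (a 45-minute period = 0.75 hours).
P(N ≥ 10) = 1 − P(N ≤ 9) ≈ 0.7374.

0.7374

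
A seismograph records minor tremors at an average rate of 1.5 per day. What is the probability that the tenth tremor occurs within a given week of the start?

0.6029

Over the interval, μ = 1.5 × 7 = 10.5 (a week = 7 days).
The tenth arrival falls in the interval iff at least 10 events occur there: P(S_10 ≤ t) = P(N ≥ 10) = 1 − P(N ≤ 9) ≈ 0.6029.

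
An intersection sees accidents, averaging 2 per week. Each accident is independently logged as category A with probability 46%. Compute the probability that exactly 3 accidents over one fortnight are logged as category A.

Thinning: the accidents that are logged as category A themselves form a Poisson process with rate 0.46 × 2 = 0.92 per week.
Over the interval, μ = 0.92 × 2 = 1.84 (a fortnight = 2 weeks).
P(N = 3) = e^(−1.84) · 1.84^3/3! ≈ 0.1649.

0.1649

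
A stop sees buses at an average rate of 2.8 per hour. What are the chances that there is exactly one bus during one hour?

0.1703

With mean μ = 2.8 per hour,
P(N = 1) = e^(−μ) μ^1/1! = e^(−2.8) · 2.8^1/1 ≈ 0.1703.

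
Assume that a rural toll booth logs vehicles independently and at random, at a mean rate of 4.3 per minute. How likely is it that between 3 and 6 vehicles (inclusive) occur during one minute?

With mean μ = 4.3 per minute,
P(3 ≤ N ≤ 6) = Σ_{j=3}^{6} e^(−4.3) · 4.3^j/j! ≈ 0.6584.

0.6584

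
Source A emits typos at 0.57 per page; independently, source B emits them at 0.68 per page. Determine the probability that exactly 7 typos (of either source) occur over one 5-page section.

Independent Poisson processes superpose: combined rate λ = 0.57 + 0.68 = 1.25 per page.
Over the interval, μ = 1.25 × 5 = 6.25 (a 5-page section = 5 pages).
P(N = 7) = e^(−6.25) · 6.25^7/7! ≈ 0.1427.

0.1427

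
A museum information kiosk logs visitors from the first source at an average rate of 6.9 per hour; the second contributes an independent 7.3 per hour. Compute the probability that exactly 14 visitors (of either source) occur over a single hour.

0.1058

Independent Poisson processes superpose: combined rate λ = 6.9 + 7.3 = 14.2 per hour.
So μ = 14.2.
P(N = 14) = e^(−14.2) · 14.2^14/14! ≈ 0.1058.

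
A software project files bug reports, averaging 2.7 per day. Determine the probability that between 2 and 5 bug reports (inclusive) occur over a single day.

0.6946

With mean μ = 2.7 per day,
P(2 ≤ N ≤ 5) = Σ_{j=2}^{5} e^(−2.7) · 2.7^j/j! ≈ 0.6946.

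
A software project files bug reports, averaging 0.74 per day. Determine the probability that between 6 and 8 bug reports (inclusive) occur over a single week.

Over the interval, μ = 0.74 × 7 = 5.18 (a week = 7 days).
P(6 ≤ N ≤ 8) = Σ_{j=6}^{8} e^(−5.18) · 5.18^j/j! ≈ 0.3351.

0.3351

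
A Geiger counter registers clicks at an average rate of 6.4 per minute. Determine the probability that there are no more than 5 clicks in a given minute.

With mean μ = 6.4 per minute,
P(N ≤ 5) = Σ_{j=0}^{5} e^(−μ) μ^j/j! ≈ 0.3837.

0.3837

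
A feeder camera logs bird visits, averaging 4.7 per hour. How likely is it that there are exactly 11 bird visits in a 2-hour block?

0.1049

Over the interval, μ = 4.7 × 2 = 9.4 (a 2-hour block = 2 hours).
P(N = 11) = e^(−μ) μ^11/11! = e^(−9.4) · 9.4^11/39916800 ≈ 0.1049.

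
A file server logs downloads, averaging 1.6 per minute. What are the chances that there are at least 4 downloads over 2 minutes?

Over the interval, μ = 1.6 × 2 = 3.2 (2 minutes).
P(N ≥ 4) = 1 − P(N ≤ 3) = 1 − Σ_{j=0}^{3} e^(−μ) μ^j/j! ≈ 0.3975.

0.3975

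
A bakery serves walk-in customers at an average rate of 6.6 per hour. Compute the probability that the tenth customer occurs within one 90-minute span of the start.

0.5295

Over the interval, μ = 6.6 × 1.5 = 9.9 (a 90-minute span = 1.5 hours).
The tenth arrival falls in the interval iff at least 10 events occur there: P(S_10 ≤ t) = P(N ≥ 10) = 1 − P(N ≤ 9) ≈ 0.5295.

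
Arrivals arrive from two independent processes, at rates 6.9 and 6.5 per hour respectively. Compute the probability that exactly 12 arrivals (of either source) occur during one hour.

Independent Poisson processes superpose: combined rate λ = 6.9 + 6.5 = 13.4 per hour.
So μ = 13.4.
P(N = 12) = e^(−13.4) · 13.4^12/12! ≈ 0.1060.

0.1060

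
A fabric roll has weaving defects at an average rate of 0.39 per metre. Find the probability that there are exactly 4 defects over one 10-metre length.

0.1951

Over the interval, μ = 0.39 × 10 = 3.9 (a 10-metre length = 10 metres).
P(N = 4) = e^(−μ) μ^4/4! = e^(−3.9) · 3.9^4/24 ≈ 0.1951.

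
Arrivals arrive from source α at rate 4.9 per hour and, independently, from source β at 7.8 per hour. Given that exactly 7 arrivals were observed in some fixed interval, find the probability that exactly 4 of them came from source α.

Given the total, each event is independently from source α with probability p = λ_α/(λ_α+λ_β) = 4.9/12.7 ≈ 0.3858.
So K ~ Binomial(7, 4.9/12.7): P(K = 4) = C(7,4) · (4.9/12.7)^4 · (7.8/12.7)^3 ≈ 0.1797.

0.1797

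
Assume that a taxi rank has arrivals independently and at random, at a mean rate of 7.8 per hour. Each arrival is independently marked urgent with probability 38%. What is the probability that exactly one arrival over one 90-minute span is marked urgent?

0.0521

Thinning: the arrivals that are marked urgent themselves form a Poisson process with rate 0.38 × 7.8 = 2.964 per hour.
Over the interval, μ = 2.964 × 1.5 = 4.446 (a 90-minute span = 1.5 hours).
P(N = 1) = e^(−4.446) · 4.446^1/1! ≈ 0.0521.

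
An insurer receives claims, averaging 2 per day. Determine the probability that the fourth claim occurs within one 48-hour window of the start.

Over the interval, μ = 2 × 2 = 4 (a 48-hour window = 2 days).
The fourth arrival falls in the interval iff at least 4 events occur there: P(S_4 ≤ t) = P(N ≥ 4) = 1 − P(N ≤ 3) ≈ 0.5665.

0.5665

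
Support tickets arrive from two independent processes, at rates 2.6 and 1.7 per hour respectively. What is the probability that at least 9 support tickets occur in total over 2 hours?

Independent Poisson processes superpose: combined rate λ = 2.6 + 1.7 = 4.3 per hour.
Over the interval, μ = 4.3 × 2 = 8.6 (2 hours).
P(N ≥ 9) = 1 − P(N ≤ 8) ≈ 0.4906.

0.4906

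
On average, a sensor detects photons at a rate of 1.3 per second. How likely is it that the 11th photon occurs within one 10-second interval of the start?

0.7483

Over the interval, μ = 1.3 × 10 = 13 (a 10-second interval = 10 seconds).
The 11th arrival falls in the interval iff at least 11 events occur there: P(S_11 ≤ t) = P(N ≥ 11) = 1 − P(N ≤ 10) ≈ 0.7483.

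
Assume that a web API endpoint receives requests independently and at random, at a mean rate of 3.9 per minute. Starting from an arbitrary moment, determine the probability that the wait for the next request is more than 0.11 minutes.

The wait for the next event is exponential with rate λ = 3.9 per minute.
P(T > 0.11) = e^(−λt) = e^(−3.9 × 0.11) = e^(−0.429) ≈ 0.6512.

0.6512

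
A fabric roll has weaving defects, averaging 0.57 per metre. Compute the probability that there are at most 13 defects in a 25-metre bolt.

Over the interval, μ = 0.57 × 25 = 14.25 (a 25-metre bolt = 25 metres).
P(N ≤ 13) = Σ_{j=0}^{13} e^(−μ) μ^j/j! ≈ 0.4382.

0.4382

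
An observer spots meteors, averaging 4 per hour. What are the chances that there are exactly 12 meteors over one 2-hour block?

0.0481

Over the interval, μ = 4 × 2 = 8 (a 2-hour block = 2 hours).
P(N = 12) = e^(−μ) μ^12/12! = e^(−8) · 8^12/479001600 ≈ 0.0481.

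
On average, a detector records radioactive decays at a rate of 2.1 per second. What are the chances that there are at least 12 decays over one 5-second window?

0.3613

Over the interval, μ = 2.1 × 5 = 10.5 (a 5-second window = 5 seconds).
P(N ≥ 12) = 1 − P(N ≤ 11) = 1 − Σ_{j=0}^{11} e^(−μ) μ^j/j! ≈ 0.3613.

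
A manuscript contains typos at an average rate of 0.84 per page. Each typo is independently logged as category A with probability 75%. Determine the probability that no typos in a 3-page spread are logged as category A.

Thinning: the typos that are logged as category A themselves form a Poisson process with rate 0.75 × 0.84 = 0.63 per page.
Over the interval, μ = 0.63 × 3 = 1.89 (a 3-page spread = 3 pages).
P(N = 0) = e^(−1.89) · 1.89^0/0! ≈ 0.1511.

0.1511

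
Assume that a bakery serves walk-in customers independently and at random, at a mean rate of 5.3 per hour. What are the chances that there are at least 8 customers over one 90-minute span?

0.5400

Over the interval, μ = 5.3 × 1.5 = 7.95 (a 90-minute span = 1.5 hours).
P(N ≥ 8) = 1 − P(N ≤ 7) = 1 − Σ_{j=0}^{7} e^(−μ) μ^j/j! ≈ 0.5400.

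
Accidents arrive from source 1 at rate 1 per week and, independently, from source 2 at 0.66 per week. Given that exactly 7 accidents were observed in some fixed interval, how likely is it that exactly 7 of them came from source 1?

0.0288

Given the total, each event is independently from source 1 with probability p = λ_1/(λ_1+λ_2) = 1/1.66 ≈ 0.6024.
So K ~ Binomial(7, 1/1.66): P(K = 7) = C(7,7) · (1/1.66)^7 · (0.66/1.66)^0 ≈ 0.0288.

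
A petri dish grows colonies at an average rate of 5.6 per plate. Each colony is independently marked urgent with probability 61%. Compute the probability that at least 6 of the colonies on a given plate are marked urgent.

0.1315

Thinning: the colonies that are marked urgent themselves form a Poisson process with rate 0.61 × 5.6 = 3.416 per plate.
So μ = 3.416.
P(N ≥ 6) = 1 − P(N ≤ 5) ≈ 0.1315.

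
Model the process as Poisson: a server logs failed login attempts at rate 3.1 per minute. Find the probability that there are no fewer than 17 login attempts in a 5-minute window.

Over the interval, μ = 3.1 × 5 = 15.5 (a 5-minute window = 5 minutes).
P(N ≥ 17) = 1 − P(N ≤ 16) = 1 − Σ_{j=0}^{16} e^(−μ) μ^j/j! ≈ 0.3846.

0.3846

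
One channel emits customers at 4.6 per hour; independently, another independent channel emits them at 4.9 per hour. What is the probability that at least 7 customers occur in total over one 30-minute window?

Independent Poisson processes superpose: combined rate λ = 4.6 + 4.9 = 9.5 per hour.
Over the interval, μ = 9.5 × 0.5 = 4.75 (a 30-minute window = 0.5 hours).
P(N ≥ 7) = 1 − P(N ≤ 6) ≈ 0.2022.

0.2022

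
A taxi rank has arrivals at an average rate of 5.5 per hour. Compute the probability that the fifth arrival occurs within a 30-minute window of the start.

Over the interval, μ = 5.5 × 0.5 = 2.75 (a 30-minute window = 0.5 hours).
The fifth arrival falls in the interval iff at least 5 events occur there: P(S_5 ≤ t) = P(N ≥ 5) = 1 − P(N ≤ 4) ≈ 0.1446.

0.1446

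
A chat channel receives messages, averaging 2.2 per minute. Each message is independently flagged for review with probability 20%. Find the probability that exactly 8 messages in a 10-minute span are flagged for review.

Thinning: the messages that are flagged for review themselves form a Poisson process with rate 0.2 × 2.2 = 0.44 per minute.
Over the interval, μ = 0.44 × 10 = 4.4 (a 10-minute span = 10 minutes).
P(N = 8) = e^(−4.4) · 4.4^8/8! ≈ 0.0428.

0.0428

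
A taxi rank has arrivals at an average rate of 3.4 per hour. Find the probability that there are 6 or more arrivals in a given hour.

With mean μ = 3.4 per hour,
P(N ≥ 6) = 1 − P(N ≤ 5) = 1 − Σ_{j=0}^{5} e^(−μ) μ^j/j! ≈ 0.1295.

0.1295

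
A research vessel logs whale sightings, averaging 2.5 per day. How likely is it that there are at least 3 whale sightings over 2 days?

0.8753

Over the interval, μ = 2.5 × 2 = 5 (2 days).
P(N ≥ 3) = 1 − P(N ≤ 2) = 1 − Σ_{j=0}^{2} e^(−μ) μ^j/j! ≈ 0.8753.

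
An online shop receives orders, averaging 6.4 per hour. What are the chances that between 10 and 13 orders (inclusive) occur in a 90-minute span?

0.3830

Over the interval, μ = 6.4 × 1.5 = 9.6 (a 90-minute span = 1.5 hours).
P(10 ≤ N ≤ 13) = Σ_{j=10}^{13} e^(−9.6) · 9.6^j/j! ≈ 0.3830.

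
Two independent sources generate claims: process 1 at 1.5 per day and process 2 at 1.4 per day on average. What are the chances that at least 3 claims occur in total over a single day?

Independent Poisson processes superpose: combined rate λ = 1.5 + 1.4 = 2.9 per day.
So μ = 2.9.
P(N ≥ 3) = 1 − P(N ≤ 2) ≈ 0.5540.

0.5540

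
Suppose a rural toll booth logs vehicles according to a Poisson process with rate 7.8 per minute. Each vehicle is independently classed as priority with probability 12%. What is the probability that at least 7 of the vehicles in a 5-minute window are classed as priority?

Thinning: the vehicles that are classed as priority themselves form a Poisson process with rate 0.12 × 7.8 = 0.936 per minute.
Over the interval, μ = 0.936 × 5 = 4.68 (a 5-minute window = 5 minutes).
P(N ≥ 7) = 1 − P(N ≤ 6) ≈ 0.1927.

0.1927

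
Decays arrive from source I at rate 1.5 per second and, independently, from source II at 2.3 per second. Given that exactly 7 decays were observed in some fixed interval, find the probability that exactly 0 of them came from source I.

Given the total, each event is independently from source I with probability p = λ_I/(λ_I+λ_II) = 1.5/3.8 ≈ 0.3947.
So K ~ Binomial(7, 1.5/3.8): P(K = 0) = C(7,0) · (1.5/3.8)^0 · (2.3/3.8)^7 ≈ 0.0298.

0.0298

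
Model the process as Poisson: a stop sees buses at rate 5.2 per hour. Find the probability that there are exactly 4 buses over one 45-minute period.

Over the interval, μ = 5.2 × 0.75 = 3.9 (a 45-minute period = 0.75 hours).
P(N = 4) = e^(−μ) μ^4/4! = e^(−3.9) · 3.9^4/24 ≈ 0.1951.

0.1951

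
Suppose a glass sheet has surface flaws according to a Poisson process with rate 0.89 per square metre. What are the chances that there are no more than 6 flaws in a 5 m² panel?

Over the interval, μ = 0.89 × 5 = 4.45 (a 5 m² panel = 5 square metres).
P(N ≤ 6) = Σ_{j=0}^{6} e^(−μ) μ^j/j! ≈ 0.8374.

0.8374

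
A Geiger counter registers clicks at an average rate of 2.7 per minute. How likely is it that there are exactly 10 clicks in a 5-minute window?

Over the interval, μ = 2.7 × 5 = 13.5 (a 5-minute window = 5 minutes).
P(N = 10) = e^(−μ) μ^10/10! = e^(−13.5) · 13.5^10/3628800 ≈ 0.0760.

0.0760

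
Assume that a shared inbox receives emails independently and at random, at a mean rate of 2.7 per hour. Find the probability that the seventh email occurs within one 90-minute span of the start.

Over the interval, μ = 2.7 × 1.5 = 4.05 (a 90-minute span = 1.5 hours).
The seventh arrival falls in the interval iff at least 7 events occur there: P(S_7 ≤ t) = P(N ≥ 7) = 1 − P(N ≤ 6) ≈ 0.1159.

0.1159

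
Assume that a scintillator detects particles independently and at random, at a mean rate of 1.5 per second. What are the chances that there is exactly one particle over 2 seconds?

Over the interval, μ = 1.5 × 2 = 3 (2 seconds).
P(N = 1) = e^(−μ) μ^1/1! = e^(−3) · 3^1/1 ≈ 0.1494.

0.1494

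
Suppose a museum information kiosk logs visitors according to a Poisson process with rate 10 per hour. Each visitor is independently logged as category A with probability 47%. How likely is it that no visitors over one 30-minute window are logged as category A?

0.0954

Thinning: the visitors that are logged as category A themselves form a Poisson process with rate 0.47 × 10 = 4.7 per hour.
Over the interval, μ = 4.7 × 0.5 = 2.35 (a 30-minute window = 0.5 hours).
P(N = 0) = e^(−2.35) · 2.35^0/0! ≈ 0.0954.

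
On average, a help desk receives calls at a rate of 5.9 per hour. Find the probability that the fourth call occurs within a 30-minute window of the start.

Over the interval, μ = 5.9 × 0.5 = 2.95 (a 30-minute window = 0.5 hours).
The fourth arrival falls in the interval iff at least 4 events occur there: P(S_4 ≤ t) = P(N ≥ 4) = 1 − P(N ≤ 3) ≈ 0.3416.

0.3416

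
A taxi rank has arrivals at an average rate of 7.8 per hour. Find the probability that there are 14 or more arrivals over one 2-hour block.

Over the interval, μ = 7.8 × 2 = 15.6 (a 2-hour block = 2 hours).
P(N ≥ 14) = 1 − P(N ≤ 13) = 1 − Σ_{j=0}^{13} e^(−μ) μ^j/j! ≈ 0.6917.

0.6917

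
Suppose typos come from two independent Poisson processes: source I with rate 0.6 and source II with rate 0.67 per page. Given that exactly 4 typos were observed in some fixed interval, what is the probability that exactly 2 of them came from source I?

Given the total, each event is independently from source I with probability p = λ_I/(λ_I+λ_II) = 0.6/1.27 ≈ 0.4724.
So K ~ Binomial(4, 0.6/1.27): P(K = 2) = C(4,2) · (0.6/1.27)^2 · (0.67/1.27)^2 ≈ 0.3727.

0.3727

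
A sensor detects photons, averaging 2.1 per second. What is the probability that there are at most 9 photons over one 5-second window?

Over the interval, μ = 2.1 × 5 = 10.5 (a 5-second window = 5 seconds).
P(N ≤ 9) = Σ_{j=0}^{9} e^(−μ) μ^j/j! ≈ 0.3971.

0.3971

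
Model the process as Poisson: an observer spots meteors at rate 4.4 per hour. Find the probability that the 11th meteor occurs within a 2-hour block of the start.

0.2706

Over the interval, μ = 4.4 × 2 = 8.8 (a 2-hour block = 2 hours).
The 11th arrival falls in the interval iff at least 11 events occur there: P(S_11 ≤ t) = P(N ≥ 11) = 1 − P(N ≤ 10) ≈ 0.2706.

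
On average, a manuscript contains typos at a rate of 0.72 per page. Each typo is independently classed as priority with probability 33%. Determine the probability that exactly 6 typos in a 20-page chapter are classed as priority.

0.1381

Thinning: the typos that are classed as priority themselves form a Poisson process with rate 0.33 × 0.72 = 0.2376 per page.
Over the interval, μ = 0.2376 × 20 = 4.752 (a 20-page chapter = 20 pages).
P(N = 6) = e^(−4.752) · 4.752^6/6! ≈ 0.1381.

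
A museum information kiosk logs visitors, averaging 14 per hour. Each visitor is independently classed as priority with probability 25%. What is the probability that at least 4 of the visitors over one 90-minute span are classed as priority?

Thinning: the visitors that are classed as priority themselves form a Poisson process with rate 0.25 × 14 = 3.5 per hour.
Over the interval, μ = 3.5 × 1.5 = 5.25 (a 90-minute span = 1.5 hours).
P(N ≥ 4) = 1 − P(N ≤ 3) ≈ 0.7683.

0.7683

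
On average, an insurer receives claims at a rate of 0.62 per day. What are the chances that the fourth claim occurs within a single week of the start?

Over the interval, μ = 0.62 × 7 = 4.34 (a week = 7 days).
The fourth arrival falls in the interval iff at least 4 events occur there: P(S_4 ≤ t) = P(N ≥ 4) = 1 − P(N ≤ 3) ≈ 0.6300.

0.6300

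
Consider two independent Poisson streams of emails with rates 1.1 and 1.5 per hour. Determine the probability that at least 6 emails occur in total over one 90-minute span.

Independent Poisson processes superpose: combined rate λ = 1.1 + 1.5 = 2.6 per hour.
Over the interval, μ = 2.6 × 1.5 = 3.9 (a 90-minute span = 1.5 hours).
P(N ≥ 6) = 1 − P(N ≤ 5) ≈ 0.1994.

0.1994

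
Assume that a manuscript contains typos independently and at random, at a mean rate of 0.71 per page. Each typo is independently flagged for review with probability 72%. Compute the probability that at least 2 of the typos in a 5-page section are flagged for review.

0.7240

Thinning: the typos that are flagged for review themselves form a Poisson process with rate 0.72 × 0.71 = 0.5112 per page.
Over the interval, μ = 0.5112 × 5 = 2.556 (a 5-page section = 5 pages).
P(N ≥ 2) = 1 − P(N ≤ 1) ≈ 0.7240.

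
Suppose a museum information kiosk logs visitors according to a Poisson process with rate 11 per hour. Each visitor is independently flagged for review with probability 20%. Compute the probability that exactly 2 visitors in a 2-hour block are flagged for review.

0.1188

Thinning: the visitors that are flagged for review themselves form a Poisson process with rate 0.2 × 11 = 2.2 per hour.
Over the interval, μ = 2.2 × 2 = 4.4 (a 2-hour block = 2 hours).
P(N = 2) = e^(−4.4) · 4.4^2/2! ≈ 0.1188.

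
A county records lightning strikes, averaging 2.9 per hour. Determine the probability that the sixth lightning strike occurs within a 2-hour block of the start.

Over the interval, μ = 2.9 × 2 = 5.8 (a 2-hour block = 2 hours).
The sixth arrival falls in the interval iff at least 6 events occur there: P(S_6 ≤ t) = P(N ≥ 6) = 1 − P(N ≤ 5) ≈ 0.5217.

0.5217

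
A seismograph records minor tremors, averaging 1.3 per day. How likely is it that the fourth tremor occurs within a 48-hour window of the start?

Over the interval, μ = 1.3 × 2 = 2.6 (a 48-hour window = 2 days).
The fourth arrival falls in the interval iff at least 4 events occur there: P(S_4 ≤ t) = P(N ≥ 4) = 1 − P(N ≤ 3) ≈ 0.2640.

0.2640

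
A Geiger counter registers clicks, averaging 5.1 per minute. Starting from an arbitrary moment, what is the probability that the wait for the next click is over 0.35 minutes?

0.1678

The wait for the next event is exponential with rate λ = 5.1 per minute.
P(T > 0.35) = e^(−λt) = e^(−5.1 × 0.35) = e^(−1.785) ≈ 0.1678.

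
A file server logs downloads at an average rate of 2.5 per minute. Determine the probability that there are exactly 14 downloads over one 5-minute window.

Over the interval, μ = 2.5 × 5 = 12.5 (a 5-minute window = 5 minutes).
P(N = 14) = e^(−μ) μ^14/14! = e^(−12.5) · 12.5^14/87178291200 ≈ 0.0972.

0.0972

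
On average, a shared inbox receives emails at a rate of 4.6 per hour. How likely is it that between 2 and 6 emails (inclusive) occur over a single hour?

With mean μ = 4.6 per hour,
P(2 ≤ N ≤ 6) = Σ_{j=2}^{6} e^(−4.6) · 4.6^j/j! ≈ 0.7617.

0.7617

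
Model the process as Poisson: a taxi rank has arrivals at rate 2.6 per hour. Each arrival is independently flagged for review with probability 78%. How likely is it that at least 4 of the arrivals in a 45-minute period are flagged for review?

0.0683

Thinning: the arrivals that are flagged for review themselves form a Poisson process with rate 0.78 × 2.6 = 2.028 per hour.
Over the interval, μ = 2.028 × 0.75 = 1.521 (a 45-minute period = 0.75 hours).
P(N ≥ 4) = 1 − P(N ≤ 3) ≈ 0.0683.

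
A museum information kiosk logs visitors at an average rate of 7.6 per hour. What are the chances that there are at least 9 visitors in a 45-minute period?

0.1234

Over the interval, μ = 7.6 × 0.75 = 5.7 (a 45-minute period = 0.75 hours).
P(N ≥ 9) = 1 − P(N ≤ 8) = 1 − Σ_{j=0}^{8} e^(−μ) μ^j/j! ≈ 0.1234.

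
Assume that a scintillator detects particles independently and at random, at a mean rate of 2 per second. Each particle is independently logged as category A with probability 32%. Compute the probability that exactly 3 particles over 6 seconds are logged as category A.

0.2028

Thinning: the particles that are logged as category A themselves form a Poisson process with rate 0.32 × 2 = 0.64 per second.
Over the interval, μ = 0.64 × 6 = 3.84 (6 seconds).
P(N = 3) = e^(−3.84) · 3.84^3/3! ≈ 0.2028.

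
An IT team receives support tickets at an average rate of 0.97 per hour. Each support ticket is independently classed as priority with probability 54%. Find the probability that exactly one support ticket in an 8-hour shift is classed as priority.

0.0634

Thinning: the support tickets that are classed as priority themselves form a Poisson process with rate 0.54 × 0.97 = 0.5238 per hour.
Over the interval, μ = 0.5238 × 8 = 4.1904 (an 8-hour shift = 8 hours).
P(N = 1) = e^(−4.1904) · 4.1904^1/1! ≈ 0.0634.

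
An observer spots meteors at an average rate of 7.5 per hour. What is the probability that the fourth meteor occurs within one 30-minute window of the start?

Over the interval, μ = 7.5 × 0.5 = 3.75 (a 30-minute window = 0.5 hours).
The fourth arrival falls in the interval iff at least 4 events occur there: P(S_4 ≤ t) = P(N ≥ 4) = 1 − P(N ≤ 3) ≈ 0.5162.

0.5162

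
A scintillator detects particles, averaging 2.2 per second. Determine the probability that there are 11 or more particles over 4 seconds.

0.2706

Over the interval, μ = 2.2 × 4 = 8.8 (4 seconds).
P(N ≥ 11) = 1 − P(N ≤ 10) = 1 − Σ_{j=0}^{10} e^(−μ) μ^j/j! ≈ 0.2706.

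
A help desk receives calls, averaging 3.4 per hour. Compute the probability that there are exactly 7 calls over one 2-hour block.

0.1486

Over the interval, μ = 3.4 × 2 = 6.8 (a 2-hour block = 2 hours).
P(N = 7) = e^(−μ) μ^7/7! = e^(−6.8) · 6.8^7/5040 ≈ 0.1486.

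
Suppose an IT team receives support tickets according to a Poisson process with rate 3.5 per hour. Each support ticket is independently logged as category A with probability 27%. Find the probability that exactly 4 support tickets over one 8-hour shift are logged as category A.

Thinning: the support tickets that are logged as category A themselves form a Poisson process with rate 0.27 × 3.5 = 0.945 per hour.
Over the interval, μ = 0.945 × 8 = 7.56 (an 8-hour shift = 8 hours).
P(N = 4) = e^(−7.56) · 7.56^4/4! ≈ 0.0709.

0.0709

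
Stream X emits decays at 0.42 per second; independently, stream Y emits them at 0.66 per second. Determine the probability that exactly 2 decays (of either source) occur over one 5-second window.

Independent Poisson processes superpose: combined rate λ = 0.42 + 0.66 = 1.08 per second.
Over the interval, μ = 1.08 × 5 = 5.4 (a 5-second window = 5 seconds).
P(N = 2) = e^(−5.4) · 5.4^2/2! ≈ 0.0659.

0.0659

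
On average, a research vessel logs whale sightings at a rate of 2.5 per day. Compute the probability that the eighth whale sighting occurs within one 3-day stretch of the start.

Over the interval, μ = 2.5 × 3 = 7.5 (a 3-day stretch = 3 days).
The eighth arrival falls in the interval iff at least 8 events occur there: P(S_8 ≤ t) = P(N ≥ 8) = 1 − P(N ≤ 7) ≈ 0.4754.

0.4754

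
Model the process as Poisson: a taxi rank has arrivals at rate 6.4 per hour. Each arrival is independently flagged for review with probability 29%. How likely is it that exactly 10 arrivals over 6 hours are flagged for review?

0.1178

Thinning: the arrivals that are flagged for review themselves form a Poisson process with rate 0.29 × 6.4 = 1.856 per hour.
Over the interval, μ = 1.856 × 6 = 11.136 (6 hours).
P(N = 10) = e^(−11.136) · 11.136^10/10! ≈ 0.1178.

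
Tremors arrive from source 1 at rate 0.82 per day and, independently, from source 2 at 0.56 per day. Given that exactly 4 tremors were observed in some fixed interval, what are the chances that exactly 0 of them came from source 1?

0.0271

Given the total, each event is independently from source 1 with probability p = λ_1/(λ_1+λ_2) = 0.82/1.38 ≈ 0.5942.
So K ~ Binomial(4, 0.82/1.38): P(K = 0) = C(4,0) · (0.82/1.38)^0 · (0.56/1.38)^4 ≈ 0.0271.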